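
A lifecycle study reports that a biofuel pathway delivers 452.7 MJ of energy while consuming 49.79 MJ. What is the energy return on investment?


EROI = E_out / E_in
= 452.7 / 49.79
= 9.0922

9.0922


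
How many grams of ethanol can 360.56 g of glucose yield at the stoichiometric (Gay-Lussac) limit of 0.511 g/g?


Theoretical ethanol yield: m_EtOH = 0.511 * m_glucose
m_EtOH = 0.511 * 360.56 = 184.2462 g

184.2462 g


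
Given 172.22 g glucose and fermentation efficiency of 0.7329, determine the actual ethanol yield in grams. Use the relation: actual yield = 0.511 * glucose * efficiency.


Actual ethanol: m = 0.511 * 172.22 * 0.7329
m = 64.4984 g

64.4984 g


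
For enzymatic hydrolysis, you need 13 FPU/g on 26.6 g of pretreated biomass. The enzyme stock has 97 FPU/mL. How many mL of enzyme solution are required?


V = dosage * m_sub / activity
V = 13 * 26.6 / 97
V = 3.5649 mL

3.5649 mL


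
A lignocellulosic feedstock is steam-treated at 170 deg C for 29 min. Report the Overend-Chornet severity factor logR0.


logR0 = log10(t * exp((T - 100) / 14.75))
= log10(29 * exp((170 - 100) / 14.75))
= 3.5235

3.5235


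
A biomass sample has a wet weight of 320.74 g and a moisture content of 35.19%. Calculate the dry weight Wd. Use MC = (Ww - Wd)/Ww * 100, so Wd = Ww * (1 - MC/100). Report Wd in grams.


Wd = Ww * (1 - MC/100)
= 320.74 * (1 - 35.19/100)
= 207.8716 g

207.8716 g


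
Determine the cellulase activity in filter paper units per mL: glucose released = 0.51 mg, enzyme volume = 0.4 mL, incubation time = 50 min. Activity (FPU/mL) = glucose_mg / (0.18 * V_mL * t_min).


Activity = glucose_mg / (0.18 mg/umol * V_mL * t_min)
= 0.51 / (0.18 * 0.4 * 50)
= 0.1417 FPU/mL

0.1417 FPU/mL


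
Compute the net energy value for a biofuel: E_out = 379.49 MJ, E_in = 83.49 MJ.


NEV = E_out - E_in
= 379.49 - 83.49
= 296.0000 MJ

296.0000 MJ


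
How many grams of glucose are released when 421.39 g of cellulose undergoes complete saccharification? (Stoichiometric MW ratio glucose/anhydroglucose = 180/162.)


glucose = cellulose * 180/162
= 421.39 * 180/162
= 468.2111 g

468.2111 g


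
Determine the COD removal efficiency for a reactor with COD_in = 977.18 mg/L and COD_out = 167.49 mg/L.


eta = (COD_in - COD_out) / COD_in * 100
= (977.18 - 167.49) / 977.18 * 100
= 82.8599%

82.8599%


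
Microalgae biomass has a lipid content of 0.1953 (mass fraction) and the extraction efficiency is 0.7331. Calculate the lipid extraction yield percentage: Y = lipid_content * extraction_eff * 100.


Y = lipid_content * extraction_eff * 100
= 0.1953 * 0.7331 * 100
= 14.3174%

14.3174%


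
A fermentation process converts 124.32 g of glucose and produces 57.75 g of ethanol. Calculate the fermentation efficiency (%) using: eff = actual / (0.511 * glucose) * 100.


Fermentation efficiency = (actual / (0.511 * glucose)) * 100
= (57.75 / (0.511 * 124.32)) * 100
= 90.9055%

90.9055%


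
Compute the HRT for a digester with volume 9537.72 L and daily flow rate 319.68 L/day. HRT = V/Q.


HRT = V / Q
= 9537.72 / 319.68
= 29.8352 days

29.8352 days


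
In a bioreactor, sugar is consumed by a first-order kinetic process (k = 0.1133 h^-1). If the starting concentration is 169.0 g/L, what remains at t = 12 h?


S = S0 * exp(-k * t)
S = 169.0 * exp(-0.1133 * 12)
S = 43.3930 g/L

43.3930 g/L


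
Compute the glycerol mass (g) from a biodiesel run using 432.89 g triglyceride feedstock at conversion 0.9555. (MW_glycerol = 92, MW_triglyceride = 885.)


glycerol = oil * conv * (92/885)
= 432.89 * 0.9555 * 92 / 885
= 42.9985 g

42.9985 g


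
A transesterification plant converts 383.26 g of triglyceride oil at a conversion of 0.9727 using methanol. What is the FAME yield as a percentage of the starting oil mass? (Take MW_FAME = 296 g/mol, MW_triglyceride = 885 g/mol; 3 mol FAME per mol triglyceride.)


m_FAME = oil * conv * (3 * 296 / 885) = oil * conv * (888/885)
= 383.26 * 0.9727 * 888 / 885
= 374.0607 g
Y = m_FAME / oil * 100 = conv * (888/885) * 100
= 0.9727 * 888 / 885 * 100
= 97.60%

97.60%


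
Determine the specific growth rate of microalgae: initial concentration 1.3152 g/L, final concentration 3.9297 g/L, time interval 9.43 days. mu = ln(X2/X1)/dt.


mu = ln(X2/X1) / dt
= ln(3.9297/1.3152) / 9.43
= 0.1161 per day

0.1161 per day


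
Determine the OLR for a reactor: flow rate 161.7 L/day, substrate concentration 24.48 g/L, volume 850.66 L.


OLR = Q * S / V
= 161.7 * 24.48 / 850.66
= 4.6533 g/L/day

4.6533 g/L/day


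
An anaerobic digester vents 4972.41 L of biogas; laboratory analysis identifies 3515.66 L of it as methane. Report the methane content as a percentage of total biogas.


CH4% = V_CH4 / V_total * 100
= 3515.66 / 4972.41 * 100
= 70.7033%

70.7033%


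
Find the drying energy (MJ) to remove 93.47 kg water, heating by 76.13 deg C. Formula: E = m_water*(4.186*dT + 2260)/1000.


E = m_water * (4.186 * dT + 2260) / 1000
= 93.47 * (4.186 * 76.13 + 2260) / 1000
= 241.0292 MJ

241.0292 MJ


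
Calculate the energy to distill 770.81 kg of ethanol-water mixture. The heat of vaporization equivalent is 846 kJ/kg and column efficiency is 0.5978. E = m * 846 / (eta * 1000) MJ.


E = m * 846 / (eta * 1000)
= 770.81 * 846 / (0.5978 * 1000)
= 1090.8419 MJ

1090.8419 MJ


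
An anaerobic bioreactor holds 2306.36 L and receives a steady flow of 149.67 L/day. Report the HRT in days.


HRT = V / Q
= 2306.36 / 149.67
= 15.4096 days

15.4096 days


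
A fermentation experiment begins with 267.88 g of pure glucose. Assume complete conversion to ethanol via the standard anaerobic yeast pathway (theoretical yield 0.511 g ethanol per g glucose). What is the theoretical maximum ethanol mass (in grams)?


Theoretical ethanol yield: m_EtOH = 0.511 * m_glucose
m_EtOH = 0.511 * 267.88 = 136.8867 g

136.8867 g


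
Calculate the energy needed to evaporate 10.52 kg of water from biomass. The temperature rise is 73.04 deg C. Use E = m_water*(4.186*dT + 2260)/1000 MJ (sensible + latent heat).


E = m_water * (4.186 * dT + 2260) / 1000
= 10.52 * (4.186 * 73.04 + 2260) / 1000
= 26.9916 MJ

26.9916 MJ


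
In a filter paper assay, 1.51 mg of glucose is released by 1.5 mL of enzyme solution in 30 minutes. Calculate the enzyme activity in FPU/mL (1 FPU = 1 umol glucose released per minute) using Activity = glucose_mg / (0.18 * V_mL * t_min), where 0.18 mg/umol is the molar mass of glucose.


Activity = glucose_mg / (0.18 mg/umol * V_mL * t_min)
= 1.51 / (0.18 * 1.5 * 30)
= 0.1864 FPU/mL

0.1864 FPU/mL


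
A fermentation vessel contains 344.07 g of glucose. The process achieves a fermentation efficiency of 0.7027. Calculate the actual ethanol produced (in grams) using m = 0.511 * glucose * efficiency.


Actual ethanol: m = 0.511 * 344.07 * 0.7027
m = 123.5486 g

123.5486 g


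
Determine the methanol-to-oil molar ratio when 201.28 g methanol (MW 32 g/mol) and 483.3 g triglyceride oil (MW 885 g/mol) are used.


Molar ratio = n_MeOH / n_oil = (MeOH/32) / (oil/885) = (MeOH * 885) / (32 * oil)
= (201.28 * 885) / (32 * 483.3)
= 11.5180

11.5180


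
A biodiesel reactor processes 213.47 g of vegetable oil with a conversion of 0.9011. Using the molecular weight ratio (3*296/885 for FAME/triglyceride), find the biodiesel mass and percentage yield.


m_FAME = oil * conv * (3 * 296 / 885) = oil * conv * (888/885)
= 213.47 * 0.9011 * 888 / 885
= 193.0099 g
Y = m_FAME / oil * 100 = conv * (888/885) * 100
= 0.9011 * 888 / 885 * 100
= 90.42%

193.0099 g FAME; Y = 90.42%


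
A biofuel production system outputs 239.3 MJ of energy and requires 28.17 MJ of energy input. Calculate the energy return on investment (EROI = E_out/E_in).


EROI = E_out / E_in
= 239.3 / 28.17
= 8.4949

8.4949


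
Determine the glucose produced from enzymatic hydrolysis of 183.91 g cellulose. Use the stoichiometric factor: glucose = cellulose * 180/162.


glucose = cellulose * 180/162
= 183.91 * 180/162
= 204.3444 g

204.3444 g


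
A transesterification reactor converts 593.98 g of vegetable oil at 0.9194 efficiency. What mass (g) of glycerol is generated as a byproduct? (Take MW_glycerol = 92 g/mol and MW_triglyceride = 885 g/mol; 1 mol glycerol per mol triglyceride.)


glycerol = oil * conv * (92/885)
= 593.98 * 0.9194 * 92 / 885
= 56.7703 g

56.7703 g


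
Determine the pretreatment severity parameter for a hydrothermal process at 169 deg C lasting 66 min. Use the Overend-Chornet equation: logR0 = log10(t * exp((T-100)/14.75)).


logR0 = log10(t * exp((T - 100) / 14.75))
= log10(66 * exp((169 - 100) / 14.75))
= 3.8512

3.8512


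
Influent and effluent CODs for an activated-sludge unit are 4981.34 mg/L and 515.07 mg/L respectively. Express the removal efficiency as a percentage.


eta = (COD_in - COD_out) / COD_in * 100
= (4981.34 - 515.07) / 4981.34 * 100
= 89.6600%

89.6600%


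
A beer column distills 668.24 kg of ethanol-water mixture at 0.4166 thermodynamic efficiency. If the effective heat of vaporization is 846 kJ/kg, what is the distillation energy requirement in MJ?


E = m * 846 / (eta * 1000)
= 668.24 * 846 / (0.4166 * 1000)
= 1357.0116 MJ

1357.0116 MJ


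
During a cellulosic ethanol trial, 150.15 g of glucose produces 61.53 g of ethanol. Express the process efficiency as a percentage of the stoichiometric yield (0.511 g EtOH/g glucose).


Fermentation efficiency = (actual / (0.511 * glucose)) * 100
= (61.53 / (0.511 * 150.15)) * 100
= 80.1938%

80.1938%


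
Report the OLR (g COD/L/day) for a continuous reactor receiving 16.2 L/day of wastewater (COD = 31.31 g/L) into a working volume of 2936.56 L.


OLR = Q * S / V
= 16.2 * 31.31 / 2936.56
= 0.1727 g/L/day

0.1727 g/L/day


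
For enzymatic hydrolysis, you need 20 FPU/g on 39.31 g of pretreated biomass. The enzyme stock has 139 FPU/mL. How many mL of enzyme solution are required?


V = dosage * m_sub / activity
V = 20 * 39.31 / 139
V = 5.6561 mL

5.6561 mL


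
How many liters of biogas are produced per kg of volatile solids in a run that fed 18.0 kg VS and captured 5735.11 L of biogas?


Y = V / VS
= 5735.11 / 18.0
= 318.6172 L/kg VS

318.6172 L/kg VS


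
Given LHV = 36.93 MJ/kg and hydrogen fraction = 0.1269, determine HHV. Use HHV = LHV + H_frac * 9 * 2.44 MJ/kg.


HHV = LHV + H_frac * 9 * 2.44
= 36.93 + 0.1269 * 9 * 2.44
= 39.7167 MJ/kg

39.7167 MJ/kg


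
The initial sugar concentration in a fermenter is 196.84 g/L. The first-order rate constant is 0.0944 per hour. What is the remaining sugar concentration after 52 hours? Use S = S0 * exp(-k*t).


S = S0 * exp(-k * t)
S = 196.84 * exp(-0.0944 * 52)
S = 1.4529 g/L

1.4529 g/L


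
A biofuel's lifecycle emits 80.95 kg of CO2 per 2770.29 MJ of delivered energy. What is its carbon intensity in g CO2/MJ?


CI = CO2 * 1000 / E
= 80.95 * 1000 / 2770.29
= 29.2208 g CO2/MJ

29.2208 g CO2/MJ


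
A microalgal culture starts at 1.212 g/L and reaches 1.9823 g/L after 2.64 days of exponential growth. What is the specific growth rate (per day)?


mu = ln(X2/X1) / dt
= ln(1.9823/1.212) / 2.64
= 0.1864 per day

0.1864 per day


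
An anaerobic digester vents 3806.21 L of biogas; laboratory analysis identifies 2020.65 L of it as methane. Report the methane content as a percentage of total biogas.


CH4% = V_CH4 / V_total * 100
= 2020.65 / 3806.21 * 100
= 53.0882%

53.0882%


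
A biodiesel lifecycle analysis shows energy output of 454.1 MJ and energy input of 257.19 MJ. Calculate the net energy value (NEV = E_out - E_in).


NEV = E_out - E_in
= 454.1 - 257.19
= 196.9100 MJ

196.9100 MJ


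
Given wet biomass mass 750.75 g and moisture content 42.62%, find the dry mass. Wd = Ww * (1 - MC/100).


Wd = Ww * (1 - MC/100)
= 750.75 * (1 - 42.62/100)
= 430.7804 g

430.7804 g


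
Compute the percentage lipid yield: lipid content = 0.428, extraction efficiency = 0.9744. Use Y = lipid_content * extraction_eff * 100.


Y = lipid_content * extraction_eff * 100
= 0.428 * 0.9744 * 100
= 41.7043%

41.7043%


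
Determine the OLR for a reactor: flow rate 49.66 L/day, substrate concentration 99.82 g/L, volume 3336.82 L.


OLR = Q * S / V
= 49.66 * 99.82 / 3336.82
= 1.4856 g/L/day

1.4856 g/L/day


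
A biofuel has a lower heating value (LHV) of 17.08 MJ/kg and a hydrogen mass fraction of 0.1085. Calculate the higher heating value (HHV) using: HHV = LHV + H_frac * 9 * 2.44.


HHV = LHV + H_frac * 9 * 2.44
= 17.08 + 0.1085 * 9 * 2.44
= 19.4627 MJ/kg

19.4627 MJ/kg


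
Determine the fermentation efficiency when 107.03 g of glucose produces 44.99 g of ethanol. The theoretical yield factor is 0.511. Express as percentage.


Fermentation efficiency = (actual / (0.511 * glucose)) * 100
= (44.99 / (0.511 * 107.03)) * 100
= 82.2602%

82.2602%


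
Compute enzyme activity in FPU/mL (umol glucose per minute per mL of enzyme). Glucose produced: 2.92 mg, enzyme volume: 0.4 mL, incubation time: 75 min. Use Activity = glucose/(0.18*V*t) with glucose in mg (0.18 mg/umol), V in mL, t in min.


Activity = glucose_mg / (0.18 mg/umol * V_mL * t_min)
= 2.92 / (0.18 * 0.4 * 75)
= 0.5407 FPU/mL

0.5407 FPU/mL


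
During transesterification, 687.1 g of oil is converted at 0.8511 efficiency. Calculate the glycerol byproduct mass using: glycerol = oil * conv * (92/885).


glycerol = oil * conv * (92/885)
= 687.1 * 0.8511 * 92 / 885
= 60.7918 g

60.7918 g


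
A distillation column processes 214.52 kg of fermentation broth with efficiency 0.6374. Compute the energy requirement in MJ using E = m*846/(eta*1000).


E = m * 846 / (eta * 1000)
= 214.52 * 846 / (0.6374 * 1000)
= 284.7253 MJ

284.7253 MJ


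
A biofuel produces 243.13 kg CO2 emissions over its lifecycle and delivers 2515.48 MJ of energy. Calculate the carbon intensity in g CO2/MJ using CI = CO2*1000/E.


CI = CO2 * 1000 / E
= 243.13 * 1000 / 2515.48
= 96.6535 g CO2/MJ

96.6535 g CO2/MJ


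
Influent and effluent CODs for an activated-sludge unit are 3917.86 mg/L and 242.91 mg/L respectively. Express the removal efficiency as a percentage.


eta = (COD_in - COD_out) / COD_in * 100
= (3917.86 - 242.91) / 3917.86 * 100
= 93.7999%

93.7999%


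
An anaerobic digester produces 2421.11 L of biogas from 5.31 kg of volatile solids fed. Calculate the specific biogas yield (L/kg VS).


Y = V / VS
= 2421.11 / 5.31
= 455.9529 L/kg VS

455.9529 L/kg VS


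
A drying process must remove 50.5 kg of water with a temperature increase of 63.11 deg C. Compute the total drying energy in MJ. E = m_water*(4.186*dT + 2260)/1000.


E = m_water * (4.186 * dT + 2260) / 1000
= 50.5 * (4.186 * 63.11 + 2260) / 1000
= 127.4710 MJ

127.4710 MJ


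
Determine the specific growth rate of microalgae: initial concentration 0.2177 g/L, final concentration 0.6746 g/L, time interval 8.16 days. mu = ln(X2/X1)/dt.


mu = ln(X2/X1) / dt
= ln(0.6746/0.2177) / 8.16
= 0.1386 per day

0.1386 per day


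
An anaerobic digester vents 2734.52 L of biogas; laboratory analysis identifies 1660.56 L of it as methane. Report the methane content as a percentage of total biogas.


CH4% = V_CH4 / V_total * 100
= 1660.56 / 2734.52 * 100
= 60.7258%

60.7258%


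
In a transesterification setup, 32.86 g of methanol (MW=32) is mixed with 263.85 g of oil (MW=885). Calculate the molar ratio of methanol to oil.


Molar ratio = n_MeOH / n_oil = (MeOH/32) / (oil/885) = (MeOH * 885) / (32 * oil)
= (32.86 * 885) / (32 * 263.85)
= 3.4443

3.4443


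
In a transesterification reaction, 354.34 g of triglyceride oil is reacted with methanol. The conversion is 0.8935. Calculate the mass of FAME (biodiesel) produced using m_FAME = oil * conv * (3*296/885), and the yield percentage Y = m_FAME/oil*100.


m_FAME = oil * conv * (3 * 296 / 885) = oil * conv * (888/885)
= 354.34 * 0.8935 * 888 / 885
= 317.6760 g
Y = m_FAME / oil * 100 = conv * (888/885) * 100
= 0.8935 * 888 / 885 * 100
= 89.65%

317.6760 g FAME; Y = 89.65%


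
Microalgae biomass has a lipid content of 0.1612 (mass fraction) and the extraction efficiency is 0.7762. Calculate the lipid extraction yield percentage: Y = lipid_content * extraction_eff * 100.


Y = lipid_content * extraction_eff * 100
= 0.1612 * 0.7762 * 100
= 12.5123%

12.5123%


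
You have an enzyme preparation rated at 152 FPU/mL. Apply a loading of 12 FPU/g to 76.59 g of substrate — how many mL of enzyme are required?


V = dosage * m_sub / activity
V = 12 * 76.59 / 152
V = 6.0466 mL

6.0466 mL


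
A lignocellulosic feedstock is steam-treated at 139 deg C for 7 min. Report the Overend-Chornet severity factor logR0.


logR0 = log10(t * exp((T - 100) / 14.75))
= log10(7 * exp((139 - 100) / 14.75))
= 1.9934

1.9934


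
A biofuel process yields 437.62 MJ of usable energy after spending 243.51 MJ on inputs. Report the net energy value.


NEV = E_out - E_in
= 437.62 - 243.51
= 194.1100 MJ

194.1100 MJ


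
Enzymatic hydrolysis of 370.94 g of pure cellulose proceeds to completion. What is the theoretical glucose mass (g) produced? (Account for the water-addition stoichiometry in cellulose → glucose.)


glucose = cellulose * 180/162
= 370.94 * 180/162
= 412.1556 g

412.1556 g


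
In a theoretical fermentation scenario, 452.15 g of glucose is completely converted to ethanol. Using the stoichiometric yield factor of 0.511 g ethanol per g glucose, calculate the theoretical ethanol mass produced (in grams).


Theoretical ethanol yield: m_EtOH = 0.511 * m_glucose
m_EtOH = 0.511 * 452.15 = 231.0486 g

231.0486 g


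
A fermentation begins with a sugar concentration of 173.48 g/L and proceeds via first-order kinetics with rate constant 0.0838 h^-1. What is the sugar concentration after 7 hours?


S = S0 * exp(-k * t)
S = 173.48 * exp(-0.0838 * 7)
S = 96.4922 g/L

96.4922 g/L


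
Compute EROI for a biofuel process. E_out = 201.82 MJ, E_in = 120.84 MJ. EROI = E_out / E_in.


EROI = E_out / E_in
= 201.82 / 120.84
= 1.6701

1.6701


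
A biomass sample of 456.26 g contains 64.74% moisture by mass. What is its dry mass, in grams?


Wd = Ww * (1 - MC/100)
= 456.26 * (1 - 64.74/100)
= 160.8773 g

160.8773 g


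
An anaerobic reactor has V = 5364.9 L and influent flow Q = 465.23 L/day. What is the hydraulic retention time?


HRT = V / Q
= 5364.9 / 465.23
= 11.5317 days

11.5317 days


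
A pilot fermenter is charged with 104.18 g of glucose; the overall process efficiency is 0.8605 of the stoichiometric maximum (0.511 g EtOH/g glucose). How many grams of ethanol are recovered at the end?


Actual ethanol: m = 0.511 * 104.18 * 0.8605
m = 45.8096 g

45.8096 g


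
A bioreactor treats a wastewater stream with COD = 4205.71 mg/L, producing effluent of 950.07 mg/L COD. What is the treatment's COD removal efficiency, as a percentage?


eta = (COD_in - COD_out) / COD_in * 100
= (4205.71 - 950.07) / 4205.71 * 100
= 77.4100%

77.4100%


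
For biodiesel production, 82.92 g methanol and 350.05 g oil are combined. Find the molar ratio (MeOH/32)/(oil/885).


Molar ratio = n_MeOH / n_oil = (MeOH/32) / (oil/885) = (MeOH * 885) / (32 * oil)
= (82.92 * 885) / (32 * 350.05)
= 6.5512

6.5512


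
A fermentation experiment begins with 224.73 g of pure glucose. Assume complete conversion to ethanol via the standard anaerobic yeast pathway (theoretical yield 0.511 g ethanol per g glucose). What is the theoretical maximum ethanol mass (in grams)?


Theoretical ethanol yield: m_EtOH = 0.511 * m_glucose
m_EtOH = 0.511 * 224.73 = 114.8370 g

114.8370 g


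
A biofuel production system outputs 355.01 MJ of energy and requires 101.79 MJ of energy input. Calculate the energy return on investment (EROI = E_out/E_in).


EROI = E_out / E_in
= 355.01 / 101.79
= 3.4877

3.4877


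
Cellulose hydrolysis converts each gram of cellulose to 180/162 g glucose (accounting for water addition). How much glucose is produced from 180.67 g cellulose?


glucose = cellulose * 180/162
= 180.67 * 180/162
= 200.7444 g

200.7444 g


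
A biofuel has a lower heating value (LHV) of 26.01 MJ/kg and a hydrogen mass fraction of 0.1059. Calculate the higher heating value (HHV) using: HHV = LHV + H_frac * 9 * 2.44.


HHV = LHV + H_frac * 9 * 2.44
= 26.01 + 0.1059 * 9 * 2.44
= 28.3356 MJ/kg

28.3356 MJ/kg


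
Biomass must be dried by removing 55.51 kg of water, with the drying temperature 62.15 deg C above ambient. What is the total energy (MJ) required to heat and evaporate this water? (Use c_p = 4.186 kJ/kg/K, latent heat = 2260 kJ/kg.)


E = m_water * (4.186 * dT + 2260) / 1000
= 55.51 * (4.186 * 62.15 + 2260) / 1000
= 139.8941 MJ

139.8941 MJ


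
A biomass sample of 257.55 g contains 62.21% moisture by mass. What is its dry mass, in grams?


Wd = Ww * (1 - MC/100)
= 257.55 * (1 - 62.21/100)
= 97.3281 g

97.3281 g


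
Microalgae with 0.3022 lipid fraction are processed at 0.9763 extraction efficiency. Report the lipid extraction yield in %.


Y = lipid_content * extraction_eff * 100
= 0.3022 * 0.9763 * 100
= 29.5038%

29.5038%


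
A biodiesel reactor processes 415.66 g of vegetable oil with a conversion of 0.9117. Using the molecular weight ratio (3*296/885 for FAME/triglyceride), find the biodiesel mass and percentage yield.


m_FAME = oil * conv * (3 * 296 / 885) = oil * conv * (888/885)
= 415.66 * 0.9117 * 888 / 885
= 380.2418 g
Y = m_FAME / oil * 100 = conv * (888/885) * 100
= 0.9117 * 888 / 885 * 100
= 91.48%

380.2418 g FAME; Y = 91.48%


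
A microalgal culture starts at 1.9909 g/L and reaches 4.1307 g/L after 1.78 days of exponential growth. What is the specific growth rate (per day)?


mu = ln(X2/X1) / dt
= ln(4.1307/1.9909) / 1.78
= 0.4100 per day

0.4100 per day


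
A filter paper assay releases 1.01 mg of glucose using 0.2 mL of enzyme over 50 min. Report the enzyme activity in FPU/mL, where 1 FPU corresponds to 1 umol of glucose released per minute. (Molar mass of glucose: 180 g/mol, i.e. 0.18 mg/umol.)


Activity = glucose_mg / (0.18 mg/umol * V_mL * t_min)
= 1.01 / (0.18 * 0.2 * 50)
= 0.5611 FPU/mL

0.5611 FPU/mL


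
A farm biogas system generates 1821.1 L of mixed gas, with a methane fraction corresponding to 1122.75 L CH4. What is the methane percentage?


CH4% = V_CH4 / V_total * 100
= 1122.75 / 1821.1 * 100
= 61.6523%

61.6523%


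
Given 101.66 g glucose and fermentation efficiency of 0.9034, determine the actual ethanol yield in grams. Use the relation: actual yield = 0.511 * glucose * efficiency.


Actual ethanol: m = 0.511 * 101.66 * 0.9034
m = 46.9301 g

46.9301 g


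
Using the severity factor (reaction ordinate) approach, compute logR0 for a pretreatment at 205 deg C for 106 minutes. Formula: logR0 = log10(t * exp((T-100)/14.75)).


logR0 = log10(t * exp((T - 100) / 14.75))
= log10(106 * exp((205 - 100) / 14.75))
= 5.1169

5.1169


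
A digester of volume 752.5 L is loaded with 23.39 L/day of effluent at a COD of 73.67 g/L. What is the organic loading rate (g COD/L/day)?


OLR = Q * S / V
= 23.39 * 73.67 / 752.5
= 2.2899 g/L/day

2.2899 g/L/day


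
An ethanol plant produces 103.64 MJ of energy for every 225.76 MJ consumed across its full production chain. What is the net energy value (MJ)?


NEV = E_out - E_in
= 103.64 - 225.76
= -122.1200 MJ

-122.1200 MJ


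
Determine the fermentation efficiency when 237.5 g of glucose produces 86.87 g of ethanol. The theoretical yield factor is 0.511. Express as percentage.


Fermentation efficiency = (actual / (0.511 * glucose)) * 100
= (86.87 / (0.511 * 237.5)) * 100
= 71.5789%

71.5789%


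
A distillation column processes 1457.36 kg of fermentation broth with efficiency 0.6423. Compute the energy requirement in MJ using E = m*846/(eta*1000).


E = m * 846 / (eta * 1000)
= 1457.36 * 846 / (0.6423 * 1000)
= 1919.5494 MJ

1919.5494 MJ


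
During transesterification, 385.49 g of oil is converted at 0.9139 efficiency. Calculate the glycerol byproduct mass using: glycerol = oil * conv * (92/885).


glycerol = oil * conv * (92/885)
= 385.49 * 0.9139 * 92 / 885
= 36.6232 g

36.6232 g


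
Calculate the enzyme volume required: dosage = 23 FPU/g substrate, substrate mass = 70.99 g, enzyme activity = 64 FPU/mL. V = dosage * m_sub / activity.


V = dosage * m_sub / activity
V = 23 * 70.99 / 64
V = 25.5120 mL

25.5120 mL


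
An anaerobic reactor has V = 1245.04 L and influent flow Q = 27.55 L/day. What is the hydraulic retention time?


HRT = V / Q
= 1245.04 / 27.55
= 45.1920 days

45.1920 days


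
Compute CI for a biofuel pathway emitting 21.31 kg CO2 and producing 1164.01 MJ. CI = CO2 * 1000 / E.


CI = CO2 * 1000 / E
= 21.31 * 1000 / 1164.01
= 18.3074 g CO2/MJ

18.3074 g CO2/MJ


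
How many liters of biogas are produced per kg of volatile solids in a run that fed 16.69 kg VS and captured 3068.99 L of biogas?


Y = V / VS
= 3068.99 / 16.69
= 183.8820 L/kg VS

183.8820 L/kg VS


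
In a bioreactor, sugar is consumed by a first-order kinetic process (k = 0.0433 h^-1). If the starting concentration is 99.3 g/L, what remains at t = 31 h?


S = S0 * exp(-k * t)
S = 99.3 * exp(-0.0433 * 31)
S = 25.9415 g/L

25.9415 g/L


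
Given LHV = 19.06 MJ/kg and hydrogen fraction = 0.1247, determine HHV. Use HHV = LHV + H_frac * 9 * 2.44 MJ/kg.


HHV = LHV + H_frac * 9 * 2.44
= 19.06 + 0.1247 * 9 * 2.44
= 21.7984 MJ/kg

21.7984 MJ/kg


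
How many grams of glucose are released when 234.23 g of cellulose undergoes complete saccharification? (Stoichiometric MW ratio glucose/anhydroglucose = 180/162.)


glucose = cellulose * 180/162
= 234.23 * 180/162
= 260.2556 g

260.2556 g


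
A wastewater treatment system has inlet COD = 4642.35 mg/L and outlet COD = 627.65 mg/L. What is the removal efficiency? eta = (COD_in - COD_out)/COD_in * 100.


eta = (COD_in - COD_out) / COD_in * 100
= (4642.35 - 627.65) / 4642.35 * 100
= 86.4799%

86.4799%


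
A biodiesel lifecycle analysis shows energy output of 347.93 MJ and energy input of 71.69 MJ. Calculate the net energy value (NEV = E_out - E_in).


NEV = E_out - E_in
= 347.93 - 71.69
= 276.2400 MJ

276.2400 MJ


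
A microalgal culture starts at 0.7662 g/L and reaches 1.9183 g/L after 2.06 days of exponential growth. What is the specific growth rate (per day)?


mu = ln(X2/X1) / dt
= ln(1.9183/0.7662) / 2.06
= 0.4455 per day

0.4455 per day


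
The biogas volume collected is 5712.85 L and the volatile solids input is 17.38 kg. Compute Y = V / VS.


Y = V / VS
= 5712.85 / 17.38
= 328.7025 L/kg VS

328.7025 L/kg VS


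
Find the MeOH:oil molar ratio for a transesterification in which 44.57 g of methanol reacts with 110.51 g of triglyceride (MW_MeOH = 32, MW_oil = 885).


Molar ratio = n_MeOH / n_oil = (MeOH/32) / (oil/885) = (MeOH * 885) / (32 * oil)
= (44.57 * 885) / (32 * 110.51)
= 11.1541

11.1541


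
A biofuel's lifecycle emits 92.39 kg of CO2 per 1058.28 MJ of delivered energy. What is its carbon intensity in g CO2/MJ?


CI = CO2 * 1000 / E
= 92.39 * 1000 / 1058.28
= 87.3020 g CO2/MJ

87.3020 g CO2/MJ


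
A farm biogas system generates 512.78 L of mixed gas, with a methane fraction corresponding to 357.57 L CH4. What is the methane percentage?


CH4% = V_CH4 / V_total * 100
= 357.57 / 512.78 * 100
= 69.7317%

69.7317%


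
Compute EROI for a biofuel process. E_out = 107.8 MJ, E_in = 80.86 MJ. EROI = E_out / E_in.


EROI = E_out / E_in
= 107.8 / 80.86
= 1.3332

1.3332


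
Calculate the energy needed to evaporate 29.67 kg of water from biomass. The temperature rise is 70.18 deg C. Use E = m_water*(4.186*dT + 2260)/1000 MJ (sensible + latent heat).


E = m_water * (4.186 * dT + 2260) / 1000
= 29.67 * (4.186 * 70.18 + 2260) / 1000
= 75.7705 MJ

75.7705 MJ


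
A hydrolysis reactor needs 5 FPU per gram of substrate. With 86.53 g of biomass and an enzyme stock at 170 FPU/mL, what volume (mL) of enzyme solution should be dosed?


V = dosage * m_sub / activity
V = 5 * 86.53 / 170
V = 2.5450 mL

2.5450 mL


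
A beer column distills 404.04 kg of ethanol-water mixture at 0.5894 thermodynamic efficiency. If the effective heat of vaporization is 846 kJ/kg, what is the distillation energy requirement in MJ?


E = m * 846 / (eta * 1000)
= 404.04 * 846 / (0.5894 * 1000)
= 579.9420 MJ

579.9420 MJ


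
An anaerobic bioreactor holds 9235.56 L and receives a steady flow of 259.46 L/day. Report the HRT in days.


HRT = V / Q
= 9235.56 / 259.46
= 35.5953 days

35.5953 days


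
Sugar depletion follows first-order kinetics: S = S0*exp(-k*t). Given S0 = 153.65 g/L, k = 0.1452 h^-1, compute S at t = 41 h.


S = S0 * exp(-k * t)
S = 153.65 * exp(-0.1452 * 41)
S = 0.3991 g/L

0.3991 g/L


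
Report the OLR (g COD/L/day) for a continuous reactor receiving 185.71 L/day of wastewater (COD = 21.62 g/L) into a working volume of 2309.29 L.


OLR = Q * S / V
= 185.71 * 21.62 / 2309.29
= 1.7387 g/L/day

1.7387 g/L/day


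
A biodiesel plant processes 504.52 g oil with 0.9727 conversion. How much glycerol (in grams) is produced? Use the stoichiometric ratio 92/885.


glycerol = oil * conv * (92/885)
= 504.52 * 0.9727 * 92 / 885
= 51.0155 g

51.0155 g


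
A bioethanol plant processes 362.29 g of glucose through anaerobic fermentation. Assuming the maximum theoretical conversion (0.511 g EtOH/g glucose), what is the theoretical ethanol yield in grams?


Theoretical ethanol yield: m_EtOH = 0.511 * m_glucose
m_EtOH = 0.511 * 362.29 = 185.1302 g

185.1302 g


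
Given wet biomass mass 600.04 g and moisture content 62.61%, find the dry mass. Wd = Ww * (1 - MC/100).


Wd = Ww * (1 - MC/100)
= 600.04 * (1 - 62.61/100)
= 224.3550 g

224.3550 g


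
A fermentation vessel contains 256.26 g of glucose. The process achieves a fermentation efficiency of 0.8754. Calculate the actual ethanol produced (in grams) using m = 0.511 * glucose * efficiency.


Actual ethanol: m = 0.511 * 256.26 * 0.8754
m = 114.6326 g

114.6326 g


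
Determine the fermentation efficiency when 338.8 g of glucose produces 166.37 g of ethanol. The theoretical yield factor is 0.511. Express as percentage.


Fermentation efficiency = (actual / (0.511 * glucose)) * 100
= (166.37 / (0.511 * 338.8)) * 100
= 96.0972%

96.0972%


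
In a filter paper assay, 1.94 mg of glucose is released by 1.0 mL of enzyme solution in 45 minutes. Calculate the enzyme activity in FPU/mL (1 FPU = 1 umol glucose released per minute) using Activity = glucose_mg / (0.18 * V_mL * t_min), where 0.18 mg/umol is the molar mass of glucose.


Activity = glucose_mg / (0.18 mg/umol * V_mL * t_min)
= 1.94 / (0.18 * 1.0 * 45)
= 0.2395 FPU/mL

0.2395 FPU/mL


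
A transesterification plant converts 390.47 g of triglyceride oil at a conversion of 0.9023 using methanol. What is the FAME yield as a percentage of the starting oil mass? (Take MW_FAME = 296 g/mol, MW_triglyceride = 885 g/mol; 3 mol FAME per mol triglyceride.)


m_FAME = oil * conv * (3 * 296 / 885) = oil * conv * (888/885)
= 390.47 * 0.9023 * 888 / 885
= 353.5154 g
Y = m_FAME / oil * 100 = conv * (888/885) * 100
= 0.9023 * 888 / 885 * 100
= 90.54%

90.54%


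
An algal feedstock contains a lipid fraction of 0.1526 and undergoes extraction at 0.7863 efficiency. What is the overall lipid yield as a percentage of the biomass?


Y = lipid_content * extraction_eff * 100
= 0.1526 * 0.7863 * 100
= 11.9989%

11.9989%


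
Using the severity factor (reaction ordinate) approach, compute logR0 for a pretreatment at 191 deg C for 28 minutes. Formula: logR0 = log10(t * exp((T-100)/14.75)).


logR0 = log10(t * exp((T - 100) / 14.75))
= log10(28 * exp((191 - 100) / 14.75))
= 4.1265

4.1265


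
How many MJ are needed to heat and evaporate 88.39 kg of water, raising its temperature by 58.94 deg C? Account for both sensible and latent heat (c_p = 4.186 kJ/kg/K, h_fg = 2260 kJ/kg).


E = m_water * (4.186 * dT + 2260) / 1000
= 88.39 * (4.186 * 58.94 + 2260) / 1000
= 221.5692 MJ

221.5692 MJ


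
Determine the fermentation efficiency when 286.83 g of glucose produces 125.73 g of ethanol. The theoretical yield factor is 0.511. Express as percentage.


Fermentation efficiency = (actual / (0.511 * glucose)) * 100
= (125.73 / (0.511 * 286.83)) * 100
= 85.7815%

85.7815%


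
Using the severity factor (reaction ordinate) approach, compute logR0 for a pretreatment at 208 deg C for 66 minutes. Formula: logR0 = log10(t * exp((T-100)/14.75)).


logR0 = log10(t * exp((T - 100) / 14.75))
= log10(66 * exp((208 - 100) / 14.75))
= 4.9995

4.9995


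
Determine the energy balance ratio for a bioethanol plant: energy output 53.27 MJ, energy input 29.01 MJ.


EROI = E_out / E_in
= 53.27 / 29.01
= 1.8363

1.8363


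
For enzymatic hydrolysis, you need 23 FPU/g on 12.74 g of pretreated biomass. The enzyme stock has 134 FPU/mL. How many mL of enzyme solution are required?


V = dosage * m_sub / activity
V = 23 * 12.74 / 134
V = 2.1867 mL

2.1867 mL


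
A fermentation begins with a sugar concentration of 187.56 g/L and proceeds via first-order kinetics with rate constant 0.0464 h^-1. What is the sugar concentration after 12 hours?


S = S0 * exp(-k * t)
S = 187.56 * exp(-0.0464 * 12)
S = 107.4794 g/L

107.4794 g/L


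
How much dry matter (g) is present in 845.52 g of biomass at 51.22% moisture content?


Wd = Ww * (1 - MC/100)
= 845.52 * (1 - 51.22/100)
= 412.4447 g

412.4447 g


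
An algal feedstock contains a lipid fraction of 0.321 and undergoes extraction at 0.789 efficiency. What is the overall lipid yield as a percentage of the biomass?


Y = lipid_content * extraction_eff * 100
= 0.321 * 0.789 * 100
= 25.3269%

25.3269%


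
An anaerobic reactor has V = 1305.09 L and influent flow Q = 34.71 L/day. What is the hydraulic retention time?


HRT = V / Q
= 1305.09 / 34.71
= 37.5998 days

37.5998 days


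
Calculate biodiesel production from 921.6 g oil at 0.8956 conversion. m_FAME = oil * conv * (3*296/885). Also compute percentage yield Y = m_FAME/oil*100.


m_FAME = oil * conv * (3 * 296 / 885) = oil * conv * (888/885)
= 921.6 * 0.8956 * 888 / 885
= 828.1829 g
Y = m_FAME / oil * 100 = conv * (888/885) * 100
= 0.8956 * 888 / 885 * 100
= 89.86%

828.1829 g FAME; Y = 89.86%


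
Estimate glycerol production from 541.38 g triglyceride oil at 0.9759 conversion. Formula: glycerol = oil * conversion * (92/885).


glycerol = oil * conv * (92/885)
= 541.38 * 0.9759 * 92 / 885
= 54.9227 g

54.9227 g


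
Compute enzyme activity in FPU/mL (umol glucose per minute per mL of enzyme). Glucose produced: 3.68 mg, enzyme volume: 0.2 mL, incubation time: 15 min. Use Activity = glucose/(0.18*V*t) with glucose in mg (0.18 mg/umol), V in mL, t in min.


Activity = glucose_mg / (0.18 mg/umol * V_mL * t_min)
= 3.68 / (0.18 * 0.2 * 15)
= 6.8148 FPU/mL

6.8148 FPU/mL


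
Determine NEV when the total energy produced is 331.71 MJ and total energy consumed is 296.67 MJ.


NEV = E_out - E_in
= 331.71 - 296.67
= 35.0400 MJ

35.0400 MJ


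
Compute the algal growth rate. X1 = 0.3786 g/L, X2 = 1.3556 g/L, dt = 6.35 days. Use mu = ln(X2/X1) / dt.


mu = ln(X2/X1) / dt
= ln(1.3556/0.3786) / 6.35
= 0.2009 per day

0.2009 per day


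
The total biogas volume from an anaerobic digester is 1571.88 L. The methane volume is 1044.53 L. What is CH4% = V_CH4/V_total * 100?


CH4% = V_CH4 / V_total * 100
= 1044.53 / 1571.88 * 100
= 66.4510%

66.4510%


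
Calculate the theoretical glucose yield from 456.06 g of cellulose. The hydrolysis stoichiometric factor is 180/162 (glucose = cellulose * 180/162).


glucose = cellulose * 180/162
= 456.06 * 180/162
= 506.7333 g

506.7333 g


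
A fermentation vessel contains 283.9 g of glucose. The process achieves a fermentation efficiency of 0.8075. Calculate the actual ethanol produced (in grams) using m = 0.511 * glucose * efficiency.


Actual ethanol: m = 0.511 * 283.9 * 0.8075
m = 117.1464 g

117.1464 g


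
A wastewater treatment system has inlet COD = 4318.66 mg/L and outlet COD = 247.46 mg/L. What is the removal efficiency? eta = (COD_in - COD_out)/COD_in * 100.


eta = (COD_in - COD_out) / COD_in * 100
= (4318.66 - 247.46) / 4318.66 * 100
= 94.2700%

94.2700%


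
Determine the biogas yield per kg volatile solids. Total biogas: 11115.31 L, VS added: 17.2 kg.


Y = V / VS
= 11115.31 / 17.2
= 646.2390 L/kg VS

646.2390 L/kg VS


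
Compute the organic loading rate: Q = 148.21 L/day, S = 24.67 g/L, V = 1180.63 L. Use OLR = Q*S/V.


OLR = Q * S / V
= 148.21 * 24.67 / 1180.63
= 3.0969 g/L/day

3.0969 g/L/day


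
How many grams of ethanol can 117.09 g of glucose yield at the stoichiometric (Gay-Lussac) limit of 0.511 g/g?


Theoretical ethanol yield: m_EtOH = 0.511 * m_glucose
m_EtOH = 0.511 * 117.09 = 59.8330 g

59.8330 g


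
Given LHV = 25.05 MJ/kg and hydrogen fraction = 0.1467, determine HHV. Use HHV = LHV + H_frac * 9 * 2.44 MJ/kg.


HHV = LHV + H_frac * 9 * 2.44
= 25.05 + 0.1467 * 9 * 2.44
= 28.2715 MJ/kg

28.2715 MJ/kg


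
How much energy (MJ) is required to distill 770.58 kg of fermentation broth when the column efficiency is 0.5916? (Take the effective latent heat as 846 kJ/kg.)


E = m * 846 / (eta * 1000)
= 770.58 * 846 / (0.5916 * 1000)
= 1101.9450 MJ

1101.9450 MJ


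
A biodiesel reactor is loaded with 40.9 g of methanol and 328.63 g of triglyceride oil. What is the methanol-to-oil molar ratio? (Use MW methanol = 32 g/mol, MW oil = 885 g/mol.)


Molar ratio = n_MeOH / n_oil = (MeOH/32) / (oil/885) = (MeOH * 885) / (32 * oil)
= (40.9 * 885) / (32 * 328.63)
= 3.4420

3.4420


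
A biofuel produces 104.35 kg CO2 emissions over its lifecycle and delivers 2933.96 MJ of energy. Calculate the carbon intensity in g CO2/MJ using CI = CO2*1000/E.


CI = CO2 * 1000 / E
= 104.35 * 1000 / 2933.96
= 35.5663 g CO2/MJ

35.5663 g CO2/MJ


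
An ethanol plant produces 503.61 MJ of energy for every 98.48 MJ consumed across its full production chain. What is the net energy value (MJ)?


NEV = E_out - E_in
= 503.61 - 98.48
= 405.1300 MJ

405.1300 MJ


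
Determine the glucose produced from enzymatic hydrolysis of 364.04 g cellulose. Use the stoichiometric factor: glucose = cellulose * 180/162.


glucose = cellulose * 180/162
= 364.04 * 180/162
= 404.4889 g

404.4889 g


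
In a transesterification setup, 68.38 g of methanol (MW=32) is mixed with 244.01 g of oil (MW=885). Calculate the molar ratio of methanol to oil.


Molar ratio = n_MeOH / n_oil = (MeOH/32) / (oil/885) = (MeOH * 885) / (32 * oil)
= (68.38 * 885) / (32 * 244.01)
= 7.7502

7.7502


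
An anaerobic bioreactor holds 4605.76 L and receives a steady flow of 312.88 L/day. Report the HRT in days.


HRT = V / Q
= 4605.76 / 312.88
= 14.7205 days

14.7205 days


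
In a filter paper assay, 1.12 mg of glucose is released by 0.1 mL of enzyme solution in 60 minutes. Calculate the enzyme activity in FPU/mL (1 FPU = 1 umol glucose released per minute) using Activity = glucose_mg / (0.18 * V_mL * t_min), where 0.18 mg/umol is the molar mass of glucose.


Activity = glucose_mg / (0.18 mg/umol * V_mL * t_min)
= 1.12 / (0.18 * 0.1 * 60)
= 1.0370 FPU/mL

1.0370 FPU/mL


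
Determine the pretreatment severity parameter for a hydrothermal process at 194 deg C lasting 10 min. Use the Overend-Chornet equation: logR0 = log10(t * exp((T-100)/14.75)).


logR0 = log10(t * exp((T - 100) / 14.75))
= log10(10 * exp((194 - 100) / 14.75))
= 3.7677

3.7677


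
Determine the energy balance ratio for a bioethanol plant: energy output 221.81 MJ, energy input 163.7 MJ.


EROI = E_out / E_in
= 221.81 / 163.7
= 1.3550

1.3550


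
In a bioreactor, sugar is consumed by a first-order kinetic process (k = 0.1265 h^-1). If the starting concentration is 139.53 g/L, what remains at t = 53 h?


S = S0 * exp(-k * t)
S = 139.53 * exp(-0.1265 * 53)
S = 0.1710 g/L

0.1710 g/L
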